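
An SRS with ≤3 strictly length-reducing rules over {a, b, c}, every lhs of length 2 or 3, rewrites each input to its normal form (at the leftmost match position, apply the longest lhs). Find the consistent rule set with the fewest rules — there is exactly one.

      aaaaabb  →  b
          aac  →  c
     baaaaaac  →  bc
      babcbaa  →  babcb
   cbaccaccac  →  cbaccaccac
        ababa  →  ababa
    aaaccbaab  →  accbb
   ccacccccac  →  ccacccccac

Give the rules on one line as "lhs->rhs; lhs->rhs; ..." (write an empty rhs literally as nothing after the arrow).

  | aaaaabb => aaabb => abb => b
  | aac => c
  | baaaaaac => baaaac => baac => bc
  | babcbaa => babcb

aa->; abb->b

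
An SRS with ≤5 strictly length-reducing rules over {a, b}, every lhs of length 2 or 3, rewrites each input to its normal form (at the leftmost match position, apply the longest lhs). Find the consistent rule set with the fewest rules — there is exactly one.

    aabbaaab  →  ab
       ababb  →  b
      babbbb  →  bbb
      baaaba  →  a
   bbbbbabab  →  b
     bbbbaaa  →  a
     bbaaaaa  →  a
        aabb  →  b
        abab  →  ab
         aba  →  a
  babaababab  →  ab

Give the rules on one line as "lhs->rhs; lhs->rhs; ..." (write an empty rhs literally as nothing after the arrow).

aa->a; abb->b; ba->a; bba->ab

  | aabbaaab => abbaaab => baaab => aaab => aab => ab
  | ababb => aabb => abb => b
  | babbbb => abbbb => bbb
  | baaaba => aaaba => aaba => aba => aa => a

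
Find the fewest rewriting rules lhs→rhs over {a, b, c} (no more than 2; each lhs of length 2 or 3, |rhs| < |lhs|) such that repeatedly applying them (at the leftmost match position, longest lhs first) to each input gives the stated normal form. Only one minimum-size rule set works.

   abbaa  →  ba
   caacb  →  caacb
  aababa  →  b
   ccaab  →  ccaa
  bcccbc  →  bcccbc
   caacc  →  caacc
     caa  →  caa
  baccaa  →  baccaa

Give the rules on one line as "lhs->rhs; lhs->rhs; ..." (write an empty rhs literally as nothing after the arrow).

ab->a; aba->b

  | abbaa => abaa => ba
  | caacb
  | aababa => abba => aba => b
  | ccaab => ccaa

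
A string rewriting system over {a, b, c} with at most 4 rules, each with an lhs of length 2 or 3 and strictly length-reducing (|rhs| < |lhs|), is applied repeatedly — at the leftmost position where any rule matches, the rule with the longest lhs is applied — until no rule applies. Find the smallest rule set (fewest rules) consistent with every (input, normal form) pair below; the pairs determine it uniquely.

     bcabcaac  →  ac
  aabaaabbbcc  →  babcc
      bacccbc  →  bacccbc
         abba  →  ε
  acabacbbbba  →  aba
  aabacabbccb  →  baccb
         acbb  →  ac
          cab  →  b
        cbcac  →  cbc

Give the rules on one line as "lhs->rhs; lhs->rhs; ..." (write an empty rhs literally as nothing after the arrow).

  | bcabcaac => bbcaac => caac => ac
  | aabaaabbbcc => baaabbbcc => babbbcc => babcc
  | bacccbc
  | abba => aa => ε

aa->; bb->; ca->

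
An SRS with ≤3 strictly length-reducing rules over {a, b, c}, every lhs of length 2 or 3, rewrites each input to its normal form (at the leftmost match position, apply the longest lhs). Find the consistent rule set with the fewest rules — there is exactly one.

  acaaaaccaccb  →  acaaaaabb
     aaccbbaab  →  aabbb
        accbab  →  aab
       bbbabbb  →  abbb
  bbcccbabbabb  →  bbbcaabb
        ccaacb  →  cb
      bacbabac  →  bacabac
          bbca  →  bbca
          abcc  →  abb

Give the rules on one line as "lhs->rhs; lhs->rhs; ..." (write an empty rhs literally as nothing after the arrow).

baa->; bab->ab; cc->b

  | acaaaaccaccb => acaaaabaccb => acaaaababb => acaaaaabb
  | aaccbbaab => aabbbaab => aabbb
  | accbab => abbab => abab => aab
  | bbbabbb => bbabbb => babbb => abbb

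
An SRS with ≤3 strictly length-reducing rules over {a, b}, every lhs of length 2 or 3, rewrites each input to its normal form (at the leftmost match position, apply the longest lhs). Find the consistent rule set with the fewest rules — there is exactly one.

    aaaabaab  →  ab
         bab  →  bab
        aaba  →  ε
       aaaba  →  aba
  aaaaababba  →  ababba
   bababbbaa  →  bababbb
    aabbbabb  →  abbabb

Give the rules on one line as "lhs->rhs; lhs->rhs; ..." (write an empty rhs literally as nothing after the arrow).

aa->; aab->a

  | aaaabaab => aabaab => aaab => ab
  | bab
  | aaba => aa => ε
  | aaaba => aba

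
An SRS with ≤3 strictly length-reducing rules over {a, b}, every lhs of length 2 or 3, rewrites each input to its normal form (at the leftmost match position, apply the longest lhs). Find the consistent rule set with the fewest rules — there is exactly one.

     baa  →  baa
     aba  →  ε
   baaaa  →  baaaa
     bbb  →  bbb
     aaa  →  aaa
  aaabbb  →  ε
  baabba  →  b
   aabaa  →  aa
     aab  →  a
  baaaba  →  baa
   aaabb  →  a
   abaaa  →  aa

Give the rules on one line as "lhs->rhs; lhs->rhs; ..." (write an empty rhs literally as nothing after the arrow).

ab->; aba->

  | baa
  | aba => ε
  | baaaa
  | bbb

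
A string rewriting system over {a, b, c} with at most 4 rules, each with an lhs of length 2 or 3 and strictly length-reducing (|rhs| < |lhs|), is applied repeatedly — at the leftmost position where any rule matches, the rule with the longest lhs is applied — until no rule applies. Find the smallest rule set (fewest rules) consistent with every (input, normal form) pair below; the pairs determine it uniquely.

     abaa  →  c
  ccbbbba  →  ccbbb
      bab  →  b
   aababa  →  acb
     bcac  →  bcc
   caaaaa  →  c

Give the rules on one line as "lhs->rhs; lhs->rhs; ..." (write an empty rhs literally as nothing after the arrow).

aba->cb; ba->; ca->c

  | abaa => cba => c
  | ccbbbba => ccbbb
  | bab => b
  | aababa => acbba => acb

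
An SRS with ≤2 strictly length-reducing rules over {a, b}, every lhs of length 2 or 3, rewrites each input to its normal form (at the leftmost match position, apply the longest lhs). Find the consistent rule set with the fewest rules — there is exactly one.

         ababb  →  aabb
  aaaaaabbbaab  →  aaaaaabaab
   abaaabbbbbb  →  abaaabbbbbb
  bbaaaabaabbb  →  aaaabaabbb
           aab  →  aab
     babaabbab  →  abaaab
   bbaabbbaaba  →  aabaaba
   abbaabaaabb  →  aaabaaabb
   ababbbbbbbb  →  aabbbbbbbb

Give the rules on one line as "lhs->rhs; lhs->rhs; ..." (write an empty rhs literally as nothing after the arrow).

  | ababb => aabb
  | aaaaaabbbaab => aaaaaabaab
  | abaaabbbbbb
  | bbaaaabaabbb => aaaabaabbb

bab->ab; bba->a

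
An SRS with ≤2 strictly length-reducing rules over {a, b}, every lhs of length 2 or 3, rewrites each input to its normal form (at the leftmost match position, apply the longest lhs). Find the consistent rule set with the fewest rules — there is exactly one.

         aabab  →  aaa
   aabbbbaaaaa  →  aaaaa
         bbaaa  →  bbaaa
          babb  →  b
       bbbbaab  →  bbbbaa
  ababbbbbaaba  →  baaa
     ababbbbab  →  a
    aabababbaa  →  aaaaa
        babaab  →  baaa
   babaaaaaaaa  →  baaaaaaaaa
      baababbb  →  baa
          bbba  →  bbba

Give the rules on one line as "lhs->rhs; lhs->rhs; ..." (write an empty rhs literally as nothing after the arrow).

ab->a; abb->

  | aabab => aaab => aaa
  | aabbbbaaaaa => abbaaaaa => aaaaa
  | bbaaa
  | babb => b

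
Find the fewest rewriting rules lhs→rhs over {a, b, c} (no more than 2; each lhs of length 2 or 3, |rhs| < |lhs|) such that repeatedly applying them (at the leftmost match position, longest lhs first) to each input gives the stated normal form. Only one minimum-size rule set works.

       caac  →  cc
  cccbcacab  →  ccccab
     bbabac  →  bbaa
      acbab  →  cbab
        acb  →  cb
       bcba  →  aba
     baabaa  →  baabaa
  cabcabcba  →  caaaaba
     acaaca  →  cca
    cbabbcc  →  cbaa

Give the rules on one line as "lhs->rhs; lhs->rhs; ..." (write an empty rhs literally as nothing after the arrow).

ac->c; bc->a

  | caac => cac => cc
  | cccbcacab => cccaacab => cccacab => ccccab
  | bbabac => bbabc => bbaa
  | acbab => cbab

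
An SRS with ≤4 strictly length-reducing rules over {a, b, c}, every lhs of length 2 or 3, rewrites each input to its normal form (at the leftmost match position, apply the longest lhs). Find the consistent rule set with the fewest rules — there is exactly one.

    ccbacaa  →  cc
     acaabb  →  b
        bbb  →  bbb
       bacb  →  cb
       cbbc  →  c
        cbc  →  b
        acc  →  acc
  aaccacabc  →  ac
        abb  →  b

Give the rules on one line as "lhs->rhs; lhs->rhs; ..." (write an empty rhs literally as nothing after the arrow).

ab->; ba->; bc->a; ca->b

  | ccbacaa => cccaa => ccba => cc
  | acaabb => ababb => abb => b
  | bbb
  | bacb => cb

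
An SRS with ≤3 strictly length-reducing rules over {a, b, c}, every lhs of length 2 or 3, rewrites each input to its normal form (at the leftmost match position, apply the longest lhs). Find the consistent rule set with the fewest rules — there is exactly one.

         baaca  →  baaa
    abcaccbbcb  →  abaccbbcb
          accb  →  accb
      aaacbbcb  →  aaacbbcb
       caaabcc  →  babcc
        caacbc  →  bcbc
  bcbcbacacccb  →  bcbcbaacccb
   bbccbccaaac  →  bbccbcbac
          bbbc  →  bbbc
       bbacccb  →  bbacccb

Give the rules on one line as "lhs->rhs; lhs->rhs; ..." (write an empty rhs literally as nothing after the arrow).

ca->a; caa->b

  | baaca => baaa
  | abcaccbbcb => abaccbbcb
  | accb
  | aaacbbcb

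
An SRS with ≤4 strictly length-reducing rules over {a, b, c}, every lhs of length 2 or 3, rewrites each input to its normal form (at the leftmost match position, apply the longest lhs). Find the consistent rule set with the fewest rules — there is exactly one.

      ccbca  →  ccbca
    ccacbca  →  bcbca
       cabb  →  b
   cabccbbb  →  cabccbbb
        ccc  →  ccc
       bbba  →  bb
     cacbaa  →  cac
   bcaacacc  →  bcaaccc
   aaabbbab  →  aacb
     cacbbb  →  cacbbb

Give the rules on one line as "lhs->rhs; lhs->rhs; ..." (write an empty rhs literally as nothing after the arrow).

  | ccbca
  | ccacbca => bcbca
  | cabb => cca => b
  | cabccbbb

abb->ca; aca->ac; ba->; cca->b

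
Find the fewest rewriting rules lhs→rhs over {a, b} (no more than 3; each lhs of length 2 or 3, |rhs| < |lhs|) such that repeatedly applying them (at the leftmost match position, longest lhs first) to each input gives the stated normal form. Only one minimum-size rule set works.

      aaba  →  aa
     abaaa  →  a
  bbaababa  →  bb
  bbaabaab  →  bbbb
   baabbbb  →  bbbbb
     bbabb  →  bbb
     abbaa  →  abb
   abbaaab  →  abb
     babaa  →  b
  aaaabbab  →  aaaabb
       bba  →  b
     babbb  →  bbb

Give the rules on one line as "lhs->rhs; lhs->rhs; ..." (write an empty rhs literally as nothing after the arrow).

ba->; baa->b

  | aaba => aa
  | abaaa => aba => a
  | bbaababa => bbbaba => bbba => bb
  | bbaabaab => bbbaab => bbbb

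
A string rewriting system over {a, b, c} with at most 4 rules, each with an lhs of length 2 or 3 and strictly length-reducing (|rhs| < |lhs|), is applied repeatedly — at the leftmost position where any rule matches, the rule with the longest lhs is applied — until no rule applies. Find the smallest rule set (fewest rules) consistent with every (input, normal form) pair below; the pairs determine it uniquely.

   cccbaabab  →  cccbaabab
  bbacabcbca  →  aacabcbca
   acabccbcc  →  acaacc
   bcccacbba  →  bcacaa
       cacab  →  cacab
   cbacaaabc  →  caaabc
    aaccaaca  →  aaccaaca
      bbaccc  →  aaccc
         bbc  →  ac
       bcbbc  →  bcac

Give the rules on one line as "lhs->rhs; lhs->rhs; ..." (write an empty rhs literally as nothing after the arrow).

bac->; bb->a; bcc->b

  | cccbaabab
  | bbacabcbca => aacabcbca
  | acabccbcc => acabbcc => acaacc
  | bcccacbba => bcacbba => bcacaa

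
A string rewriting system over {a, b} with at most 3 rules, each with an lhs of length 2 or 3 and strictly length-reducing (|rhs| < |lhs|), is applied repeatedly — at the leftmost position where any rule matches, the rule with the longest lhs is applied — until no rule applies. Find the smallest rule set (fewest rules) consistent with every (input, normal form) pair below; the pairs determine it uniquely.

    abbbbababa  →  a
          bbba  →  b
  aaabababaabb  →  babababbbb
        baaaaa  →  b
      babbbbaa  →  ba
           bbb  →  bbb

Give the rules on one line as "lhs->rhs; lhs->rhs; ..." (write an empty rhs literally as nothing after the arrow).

  | abbbbababa => abbbaba => abba => a
  | bbba => b
  | aaabababaabb => babababaabb => babababbbb
  | baaaaa => bbaaa => aa => b

aa->b; bba->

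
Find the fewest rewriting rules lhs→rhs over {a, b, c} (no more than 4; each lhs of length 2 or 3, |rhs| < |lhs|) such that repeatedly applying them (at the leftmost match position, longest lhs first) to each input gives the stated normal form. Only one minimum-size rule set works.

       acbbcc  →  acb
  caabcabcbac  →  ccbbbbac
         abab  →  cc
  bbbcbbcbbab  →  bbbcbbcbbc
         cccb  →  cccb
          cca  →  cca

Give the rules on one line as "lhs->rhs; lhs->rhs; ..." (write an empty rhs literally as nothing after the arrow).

ab->c; abc->bb; bcc->

  | acbbcc => acb
  | caabcabcbac => cabbabcbac => ccbabcbac => ccbbbbac
  | abab => cab => cc
  | bbbcbbcbbab => bbbcbbcbbc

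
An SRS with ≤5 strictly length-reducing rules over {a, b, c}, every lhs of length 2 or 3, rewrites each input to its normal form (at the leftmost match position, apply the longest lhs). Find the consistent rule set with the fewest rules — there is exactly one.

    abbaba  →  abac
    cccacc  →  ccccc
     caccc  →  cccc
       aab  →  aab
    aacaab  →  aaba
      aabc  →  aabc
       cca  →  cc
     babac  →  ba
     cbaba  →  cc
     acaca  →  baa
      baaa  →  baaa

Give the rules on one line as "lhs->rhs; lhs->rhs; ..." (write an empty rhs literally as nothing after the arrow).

acc->ba; bab->ac; ca->c; cab->ba

  | abbaba => abaca => abac
  | cccacc => ccccc
  | caccc => cccc
  | aab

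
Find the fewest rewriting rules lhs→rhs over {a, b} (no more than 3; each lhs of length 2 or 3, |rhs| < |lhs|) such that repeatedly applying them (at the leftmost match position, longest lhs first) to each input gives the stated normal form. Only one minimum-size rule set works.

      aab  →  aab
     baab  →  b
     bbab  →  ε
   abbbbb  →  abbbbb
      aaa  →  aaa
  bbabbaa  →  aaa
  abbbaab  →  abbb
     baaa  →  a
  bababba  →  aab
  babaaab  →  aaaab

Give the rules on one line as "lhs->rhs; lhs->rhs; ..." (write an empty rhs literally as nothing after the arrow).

ba->; baa->; bab->a

  | aab
  | baab => b
  | bbab => ba => ε
  | abbbbb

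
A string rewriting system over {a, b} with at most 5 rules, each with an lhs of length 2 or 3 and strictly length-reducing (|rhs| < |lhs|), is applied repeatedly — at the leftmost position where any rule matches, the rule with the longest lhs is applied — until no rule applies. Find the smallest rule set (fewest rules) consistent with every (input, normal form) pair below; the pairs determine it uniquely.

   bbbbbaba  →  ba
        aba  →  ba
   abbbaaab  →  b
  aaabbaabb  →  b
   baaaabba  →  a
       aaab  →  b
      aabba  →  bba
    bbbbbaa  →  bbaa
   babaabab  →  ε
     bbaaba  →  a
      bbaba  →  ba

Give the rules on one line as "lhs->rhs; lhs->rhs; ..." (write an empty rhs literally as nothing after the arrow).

  | bbbbbaba => bbaba => ba
  | aba => ba
  | abbbaaab => bbbaaab => aaab => ab => b
  | aaabbaabb => abbaabb => bbaabb => bbbb => b

aab->b; ab->b; bab->; bbb->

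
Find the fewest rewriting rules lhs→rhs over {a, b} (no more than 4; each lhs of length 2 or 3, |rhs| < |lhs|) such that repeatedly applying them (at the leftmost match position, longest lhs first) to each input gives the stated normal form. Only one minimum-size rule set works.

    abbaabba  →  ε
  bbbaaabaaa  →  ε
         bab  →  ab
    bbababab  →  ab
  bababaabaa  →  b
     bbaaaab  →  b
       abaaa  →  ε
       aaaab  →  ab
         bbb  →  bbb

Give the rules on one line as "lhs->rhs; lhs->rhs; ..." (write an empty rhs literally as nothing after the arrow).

aa->b; aab->aa; ba->; bab->ab

  | abbaabba => ababba => aabba => aaba => aaa => ba => ε
  | bbbaaabaaa => bbaabaaa => babaaa => abaaa => aaa => ba => ε
  | bab => ab
  | bbababab => bababab => ababab => aabab => aaab => bab => ab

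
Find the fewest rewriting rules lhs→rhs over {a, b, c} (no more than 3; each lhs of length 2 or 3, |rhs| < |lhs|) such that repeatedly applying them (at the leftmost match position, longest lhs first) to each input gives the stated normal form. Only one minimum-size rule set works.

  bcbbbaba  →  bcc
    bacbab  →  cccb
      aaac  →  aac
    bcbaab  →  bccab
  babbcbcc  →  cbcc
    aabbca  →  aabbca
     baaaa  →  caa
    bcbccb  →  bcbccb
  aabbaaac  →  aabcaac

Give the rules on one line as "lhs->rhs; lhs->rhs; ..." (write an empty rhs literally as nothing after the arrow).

aaa->aa; ba->c; cbb->

  | bcbbbaba => bbaba => bcba => bcc
  | bacbab => ccbab => cccb
  | aaac => aac
  | bcbaab => bccab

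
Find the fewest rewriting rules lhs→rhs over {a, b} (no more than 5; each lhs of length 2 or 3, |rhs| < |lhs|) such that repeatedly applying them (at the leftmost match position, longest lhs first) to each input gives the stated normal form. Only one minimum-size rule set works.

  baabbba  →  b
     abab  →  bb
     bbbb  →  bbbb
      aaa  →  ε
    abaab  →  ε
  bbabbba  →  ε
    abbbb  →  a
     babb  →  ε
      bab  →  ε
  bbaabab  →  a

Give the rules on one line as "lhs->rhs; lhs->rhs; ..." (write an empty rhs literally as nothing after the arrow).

aa->b; ab->a; ba->; bab->ba

  | baabbba => abbba => abba => aba => aa => b
  | abab => aab => bb
  | bbbb
  | aaa => ba => ε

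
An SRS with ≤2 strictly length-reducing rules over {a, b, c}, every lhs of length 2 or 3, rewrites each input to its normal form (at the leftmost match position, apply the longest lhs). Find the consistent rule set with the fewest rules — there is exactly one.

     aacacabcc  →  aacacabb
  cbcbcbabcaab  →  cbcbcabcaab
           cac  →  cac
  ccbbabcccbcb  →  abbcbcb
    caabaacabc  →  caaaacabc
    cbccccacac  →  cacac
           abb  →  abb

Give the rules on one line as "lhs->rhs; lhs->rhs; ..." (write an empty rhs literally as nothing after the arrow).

  | aacacabcc => aacacabb
  | cbcbcbabcaab => cbcbcabcaab
  | cac
  | ccbbabcccbcb => bbbabcccbcb => bbabcccbcb => babcccbcb => abcccbcb => abbcbcb

ba->a; cc->b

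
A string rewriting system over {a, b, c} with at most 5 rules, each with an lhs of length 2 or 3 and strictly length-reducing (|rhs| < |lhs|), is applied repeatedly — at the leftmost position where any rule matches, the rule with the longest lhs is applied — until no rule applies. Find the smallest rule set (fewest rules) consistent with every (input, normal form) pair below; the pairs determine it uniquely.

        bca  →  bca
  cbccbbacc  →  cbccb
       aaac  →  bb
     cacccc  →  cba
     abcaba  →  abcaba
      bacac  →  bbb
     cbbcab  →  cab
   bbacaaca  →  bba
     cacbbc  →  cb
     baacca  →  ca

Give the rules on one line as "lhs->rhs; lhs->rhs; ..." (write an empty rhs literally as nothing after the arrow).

aa->b; ac->b; bbc->; ccc->a

  | bca
  | cbccbbacc => cbccbbbc => cbccb
  | aaac => bac => bb
  | cacccc => cbccc => cba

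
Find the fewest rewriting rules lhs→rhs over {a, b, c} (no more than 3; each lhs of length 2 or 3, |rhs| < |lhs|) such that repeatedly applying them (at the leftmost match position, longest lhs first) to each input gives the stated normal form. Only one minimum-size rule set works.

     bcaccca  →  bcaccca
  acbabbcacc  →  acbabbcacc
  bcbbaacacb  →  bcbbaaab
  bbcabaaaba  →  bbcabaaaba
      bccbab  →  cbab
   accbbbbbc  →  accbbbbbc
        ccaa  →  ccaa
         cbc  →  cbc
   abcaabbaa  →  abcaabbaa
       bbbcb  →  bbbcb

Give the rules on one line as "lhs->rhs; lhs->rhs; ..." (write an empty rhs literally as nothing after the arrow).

aac->aa; bcc->c

  | bcaccca
  | acbabbcacc
  | bcbbaacacb => bcbbaaacb => bcbbaaab
  | bbcabaaaba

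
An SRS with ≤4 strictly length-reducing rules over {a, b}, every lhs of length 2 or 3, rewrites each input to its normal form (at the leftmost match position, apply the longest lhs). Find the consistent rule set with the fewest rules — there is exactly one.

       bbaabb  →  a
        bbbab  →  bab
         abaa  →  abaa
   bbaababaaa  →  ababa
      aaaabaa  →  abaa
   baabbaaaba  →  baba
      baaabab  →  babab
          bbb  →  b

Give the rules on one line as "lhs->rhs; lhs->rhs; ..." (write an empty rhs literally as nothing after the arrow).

  | bbaabb => aabb => abb => a
  | bbbab => bab
  | abaa
  | bbaababaaa => aababaaa => ababaaa => ababa

aaa->a; aab->ab; bb->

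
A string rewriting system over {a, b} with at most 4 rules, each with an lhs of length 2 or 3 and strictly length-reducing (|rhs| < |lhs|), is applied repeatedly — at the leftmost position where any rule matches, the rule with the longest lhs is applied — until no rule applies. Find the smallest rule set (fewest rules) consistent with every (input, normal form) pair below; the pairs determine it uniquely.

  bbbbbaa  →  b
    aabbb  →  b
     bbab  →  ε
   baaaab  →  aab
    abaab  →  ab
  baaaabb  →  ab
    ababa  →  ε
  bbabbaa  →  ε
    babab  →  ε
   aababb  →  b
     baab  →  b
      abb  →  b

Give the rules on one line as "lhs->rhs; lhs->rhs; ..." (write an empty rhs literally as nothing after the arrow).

abb->ba; ba->b; baa->; bbb->

  | bbbbbaa => bbaa => b
  | aabbb => abab => abb => ba => b
  | bbab => bbb => ε
  | baaaab => aab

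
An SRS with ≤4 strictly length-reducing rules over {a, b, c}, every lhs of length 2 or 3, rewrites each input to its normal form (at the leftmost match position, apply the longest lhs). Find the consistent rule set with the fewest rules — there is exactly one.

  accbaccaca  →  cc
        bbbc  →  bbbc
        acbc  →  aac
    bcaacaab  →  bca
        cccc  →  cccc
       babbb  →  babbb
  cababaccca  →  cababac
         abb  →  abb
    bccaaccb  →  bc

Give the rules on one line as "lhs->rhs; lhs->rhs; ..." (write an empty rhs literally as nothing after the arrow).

  | accbaccaca => acaaccaca => caccaca => caca => cc
  | bbbc
  | acbc => aac
  | bcaacaab => bcacab => bccb => bca

aca->c; cb->a; cca->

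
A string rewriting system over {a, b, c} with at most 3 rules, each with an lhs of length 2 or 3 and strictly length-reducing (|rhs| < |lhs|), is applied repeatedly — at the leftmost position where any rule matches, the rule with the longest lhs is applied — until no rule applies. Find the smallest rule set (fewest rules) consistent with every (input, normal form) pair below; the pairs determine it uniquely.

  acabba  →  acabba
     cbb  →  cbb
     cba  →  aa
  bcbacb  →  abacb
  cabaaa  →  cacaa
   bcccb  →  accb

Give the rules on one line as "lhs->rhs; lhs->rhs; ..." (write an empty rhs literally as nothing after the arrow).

  | acabba
  | cbb
  | cba => aa
  | bcbacb => abacb

baa->ca; bc->a; cba->aa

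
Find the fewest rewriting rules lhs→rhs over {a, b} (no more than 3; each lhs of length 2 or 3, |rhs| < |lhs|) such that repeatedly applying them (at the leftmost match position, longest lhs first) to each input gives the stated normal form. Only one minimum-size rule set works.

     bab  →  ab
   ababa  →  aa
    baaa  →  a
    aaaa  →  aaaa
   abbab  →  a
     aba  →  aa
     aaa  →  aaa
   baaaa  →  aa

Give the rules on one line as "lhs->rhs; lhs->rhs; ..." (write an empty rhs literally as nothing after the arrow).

  | bab => ab
  | ababa => aaba => aa
  | baaa => a
  | aaaa

aab->a; ba->a; baa->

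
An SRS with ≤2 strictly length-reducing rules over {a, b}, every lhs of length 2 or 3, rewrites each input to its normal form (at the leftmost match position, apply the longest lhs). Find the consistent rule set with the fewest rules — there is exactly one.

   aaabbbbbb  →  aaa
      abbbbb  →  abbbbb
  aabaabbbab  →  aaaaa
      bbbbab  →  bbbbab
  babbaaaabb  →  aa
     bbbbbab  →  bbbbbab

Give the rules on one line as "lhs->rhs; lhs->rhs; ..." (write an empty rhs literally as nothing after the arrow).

aab->aa; baa->a

  | aaabbbbbb => aaabbbbb => aaabbbb => aaabbb => aaabb => aaab => aaa
  | abbbbb
  | aabaabbbab => aaaabbbab => aaaabbab => aaaabab => aaaaab => aaaaa
  | bbbbab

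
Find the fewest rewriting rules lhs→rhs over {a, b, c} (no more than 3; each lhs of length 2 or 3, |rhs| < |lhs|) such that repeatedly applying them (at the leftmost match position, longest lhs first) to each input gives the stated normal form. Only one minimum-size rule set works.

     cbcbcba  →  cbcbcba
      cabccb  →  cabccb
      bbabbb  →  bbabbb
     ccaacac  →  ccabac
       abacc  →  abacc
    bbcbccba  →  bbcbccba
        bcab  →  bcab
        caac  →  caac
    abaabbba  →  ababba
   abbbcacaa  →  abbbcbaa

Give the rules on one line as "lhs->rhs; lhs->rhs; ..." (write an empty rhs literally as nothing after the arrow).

  | cbcbcba
  | cabccb
  | bbabbb
  | ccaacac => ccabac

aab->a; aca->ba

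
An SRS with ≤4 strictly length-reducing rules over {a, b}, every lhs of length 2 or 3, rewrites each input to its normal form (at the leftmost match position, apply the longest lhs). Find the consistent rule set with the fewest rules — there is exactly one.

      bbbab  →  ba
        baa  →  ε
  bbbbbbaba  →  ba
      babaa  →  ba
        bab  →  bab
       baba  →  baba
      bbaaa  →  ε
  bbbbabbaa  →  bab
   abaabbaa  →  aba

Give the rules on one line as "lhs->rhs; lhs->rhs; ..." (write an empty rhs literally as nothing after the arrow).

aa->b; aaa->; bb->; bbb->ba

  | bbbab => baab => bbb => ba
  | baa => bb => ε
  | bbbbbbaba => babbbaba => babaaba => babbba => babaa => babb => ba
  | babaa => babb => ba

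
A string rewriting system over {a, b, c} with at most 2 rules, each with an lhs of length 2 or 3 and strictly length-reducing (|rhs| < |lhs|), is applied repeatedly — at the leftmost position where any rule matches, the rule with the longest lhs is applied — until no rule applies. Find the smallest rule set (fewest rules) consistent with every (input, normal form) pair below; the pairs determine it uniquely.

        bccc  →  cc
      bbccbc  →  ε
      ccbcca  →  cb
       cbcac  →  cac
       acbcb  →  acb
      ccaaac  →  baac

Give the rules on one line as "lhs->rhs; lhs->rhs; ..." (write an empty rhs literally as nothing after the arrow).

  | bccc => cc
  | bbccbc => bcbc => bc => ε
  | ccbcca => ccca => cb
  | cbcac => cac

bc->; cca->b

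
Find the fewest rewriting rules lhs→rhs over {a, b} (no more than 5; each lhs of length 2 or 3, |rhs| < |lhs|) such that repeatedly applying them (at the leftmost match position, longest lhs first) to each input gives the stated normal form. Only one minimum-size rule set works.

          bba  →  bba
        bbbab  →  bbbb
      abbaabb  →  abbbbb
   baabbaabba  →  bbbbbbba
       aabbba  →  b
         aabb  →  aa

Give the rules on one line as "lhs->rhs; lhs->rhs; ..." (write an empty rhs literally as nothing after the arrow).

aaa->b; aab->aa; baa->bb; bab->bb

  | bba
  | bbbab => bbbb
  | abbaabb => abbbbb
  | baabbaabba => bbbbaabba => bbbbbbba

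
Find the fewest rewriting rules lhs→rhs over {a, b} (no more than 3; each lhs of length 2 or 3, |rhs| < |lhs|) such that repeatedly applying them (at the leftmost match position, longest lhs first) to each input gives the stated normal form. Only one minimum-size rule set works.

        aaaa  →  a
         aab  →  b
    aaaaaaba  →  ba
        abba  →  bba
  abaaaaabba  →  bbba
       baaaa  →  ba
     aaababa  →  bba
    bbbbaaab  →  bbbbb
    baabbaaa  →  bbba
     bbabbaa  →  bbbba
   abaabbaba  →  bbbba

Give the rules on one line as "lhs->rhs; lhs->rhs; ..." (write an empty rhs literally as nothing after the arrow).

aa->a; ab->b

  | aaaa => aaa => aa => a
  | aab => ab => b
  | aaaaaaba => aaaaaba => aaaaba => aaaba => aaba => aba => ba
  | abba => bba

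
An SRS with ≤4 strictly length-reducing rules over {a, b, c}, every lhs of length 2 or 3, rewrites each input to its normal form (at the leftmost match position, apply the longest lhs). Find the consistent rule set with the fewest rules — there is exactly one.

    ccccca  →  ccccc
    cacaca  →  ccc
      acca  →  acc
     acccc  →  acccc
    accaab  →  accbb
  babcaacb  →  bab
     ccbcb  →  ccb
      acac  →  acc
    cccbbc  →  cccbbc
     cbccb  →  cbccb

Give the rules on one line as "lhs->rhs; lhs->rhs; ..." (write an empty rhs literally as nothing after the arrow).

bcb->b; ca->c; caa->cb

  | ccccca => ccccc
  | cacaca => ccaca => ccca => ccc
  | acca => acc
  | acccc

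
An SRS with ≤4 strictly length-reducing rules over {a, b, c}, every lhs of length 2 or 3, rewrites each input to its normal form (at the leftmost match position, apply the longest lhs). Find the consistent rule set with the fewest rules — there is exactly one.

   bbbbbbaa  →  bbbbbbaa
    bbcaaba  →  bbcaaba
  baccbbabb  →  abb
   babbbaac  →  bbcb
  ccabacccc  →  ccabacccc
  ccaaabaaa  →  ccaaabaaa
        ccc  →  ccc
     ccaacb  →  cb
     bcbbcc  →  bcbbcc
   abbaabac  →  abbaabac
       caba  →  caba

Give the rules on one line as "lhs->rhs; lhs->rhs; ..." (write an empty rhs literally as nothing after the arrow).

  | bbbbbbaa
  | bbcaaba
  | baccbbabb => bababb => abb
  | babbbaac => bbaac => bbcb

aac->cb; bab->; ccb->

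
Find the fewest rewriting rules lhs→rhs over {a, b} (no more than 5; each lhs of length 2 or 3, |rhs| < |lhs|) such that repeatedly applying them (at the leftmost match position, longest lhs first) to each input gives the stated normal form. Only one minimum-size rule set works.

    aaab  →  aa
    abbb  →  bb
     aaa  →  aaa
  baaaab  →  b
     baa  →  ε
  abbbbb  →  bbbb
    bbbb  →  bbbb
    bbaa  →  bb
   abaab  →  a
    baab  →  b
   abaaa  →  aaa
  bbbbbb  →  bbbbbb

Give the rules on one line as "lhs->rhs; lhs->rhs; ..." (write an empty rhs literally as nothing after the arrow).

ab->; ba->; baa->ba; bba->bb

  | aaab => aa
  | abbb => bb
  | aaa
  | baaaab => baaab => baab => bab => b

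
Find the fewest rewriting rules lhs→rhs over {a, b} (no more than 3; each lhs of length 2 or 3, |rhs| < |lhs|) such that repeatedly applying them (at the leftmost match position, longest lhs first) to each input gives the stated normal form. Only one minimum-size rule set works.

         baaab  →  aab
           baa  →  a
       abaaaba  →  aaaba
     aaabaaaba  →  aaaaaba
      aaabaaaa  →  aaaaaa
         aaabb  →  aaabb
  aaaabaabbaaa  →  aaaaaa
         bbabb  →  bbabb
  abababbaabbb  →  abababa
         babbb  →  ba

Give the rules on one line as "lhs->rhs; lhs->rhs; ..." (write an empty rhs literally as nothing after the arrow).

baa->a; bbb->

  | baaab => aab
  | baa => a
  | abaaaba => aaaba
  | aaabaaaba => aaaaaba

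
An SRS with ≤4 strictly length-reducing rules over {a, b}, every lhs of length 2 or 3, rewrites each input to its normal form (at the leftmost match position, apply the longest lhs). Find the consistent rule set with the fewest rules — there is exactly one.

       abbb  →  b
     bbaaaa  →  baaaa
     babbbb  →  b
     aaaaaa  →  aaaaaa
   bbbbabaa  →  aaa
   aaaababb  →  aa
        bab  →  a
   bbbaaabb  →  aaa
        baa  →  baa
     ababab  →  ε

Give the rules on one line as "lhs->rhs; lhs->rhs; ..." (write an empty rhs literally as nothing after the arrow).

  | abbb => bb => b
  | bbaaaa => baaaa
  | babbbb => abbb => bb => b
  | aaaaaa

ab->; bab->a; bb->b; bbb->aa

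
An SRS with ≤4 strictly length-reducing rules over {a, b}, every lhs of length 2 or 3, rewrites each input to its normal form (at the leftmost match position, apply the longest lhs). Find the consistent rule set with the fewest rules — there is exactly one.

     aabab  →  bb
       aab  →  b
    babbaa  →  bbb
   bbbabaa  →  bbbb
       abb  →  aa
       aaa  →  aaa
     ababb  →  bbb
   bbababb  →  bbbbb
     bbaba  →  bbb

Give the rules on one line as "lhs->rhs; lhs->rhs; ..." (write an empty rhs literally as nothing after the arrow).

ab->b; abb->aa; ba->b

  | aabab => abab => bab => bb
  | aab => ab => b
  | babbaa => bbbaa => bbba => bbb
  | bbbabaa => bbbbaa => bbbba => bbbb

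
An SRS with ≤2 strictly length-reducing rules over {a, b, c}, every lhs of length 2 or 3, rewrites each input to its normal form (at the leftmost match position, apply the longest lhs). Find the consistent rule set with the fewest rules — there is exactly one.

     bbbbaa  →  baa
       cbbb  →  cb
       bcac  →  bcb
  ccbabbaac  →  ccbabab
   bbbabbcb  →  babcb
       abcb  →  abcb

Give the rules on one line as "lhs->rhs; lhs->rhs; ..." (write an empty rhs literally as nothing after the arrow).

ac->b; bb->b

  | bbbbaa => bbbaa => bbaa => baa
  | cbbb => cbb => cb
  | bcac => bcb
  | ccbabbaac => ccbabaac => ccbabab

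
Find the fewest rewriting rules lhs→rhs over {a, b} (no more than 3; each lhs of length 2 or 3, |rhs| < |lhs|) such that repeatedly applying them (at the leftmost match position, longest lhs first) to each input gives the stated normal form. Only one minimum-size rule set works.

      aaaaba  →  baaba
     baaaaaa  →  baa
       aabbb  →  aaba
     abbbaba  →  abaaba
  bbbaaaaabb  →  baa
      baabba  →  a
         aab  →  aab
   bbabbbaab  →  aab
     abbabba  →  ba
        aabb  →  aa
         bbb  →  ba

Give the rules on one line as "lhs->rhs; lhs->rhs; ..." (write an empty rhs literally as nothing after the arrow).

aaa->ba; bb->; bbb->ba

  | aaaaba => baaba
  | baaaaaa => bbaaaa => aaaa => baa
  | aabbb => aaba
  | abbbaba => abaaba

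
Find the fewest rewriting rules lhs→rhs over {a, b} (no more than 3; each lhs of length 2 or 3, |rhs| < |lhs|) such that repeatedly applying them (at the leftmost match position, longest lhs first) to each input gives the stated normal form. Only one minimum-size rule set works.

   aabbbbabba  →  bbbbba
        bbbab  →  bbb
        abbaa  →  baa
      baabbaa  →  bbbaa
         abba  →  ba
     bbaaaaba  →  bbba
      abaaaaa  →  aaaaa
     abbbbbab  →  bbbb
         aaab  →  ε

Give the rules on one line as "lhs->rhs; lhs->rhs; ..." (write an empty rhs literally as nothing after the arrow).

  | aabbbbabba => bbbbabba => bbbbba
  | bbbab => bbb
  | abbaa => baa
  | baabbaa => bbbaa

aab->b; ab->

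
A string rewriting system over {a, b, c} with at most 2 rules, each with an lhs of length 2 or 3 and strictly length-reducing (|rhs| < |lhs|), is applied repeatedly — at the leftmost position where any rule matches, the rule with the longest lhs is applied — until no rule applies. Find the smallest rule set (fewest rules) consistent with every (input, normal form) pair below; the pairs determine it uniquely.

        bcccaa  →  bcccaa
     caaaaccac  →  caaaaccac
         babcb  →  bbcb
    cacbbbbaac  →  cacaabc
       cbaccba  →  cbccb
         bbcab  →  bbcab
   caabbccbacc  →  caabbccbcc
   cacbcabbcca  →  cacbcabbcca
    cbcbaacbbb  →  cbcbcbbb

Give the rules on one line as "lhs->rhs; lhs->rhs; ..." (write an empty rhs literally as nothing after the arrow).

  | bcccaa
  | caaaaccac
  | babcb => bbcb
  | cacbbbbaac => cacbbabac => cacabbac => cacaabc

ba->b; bba->ab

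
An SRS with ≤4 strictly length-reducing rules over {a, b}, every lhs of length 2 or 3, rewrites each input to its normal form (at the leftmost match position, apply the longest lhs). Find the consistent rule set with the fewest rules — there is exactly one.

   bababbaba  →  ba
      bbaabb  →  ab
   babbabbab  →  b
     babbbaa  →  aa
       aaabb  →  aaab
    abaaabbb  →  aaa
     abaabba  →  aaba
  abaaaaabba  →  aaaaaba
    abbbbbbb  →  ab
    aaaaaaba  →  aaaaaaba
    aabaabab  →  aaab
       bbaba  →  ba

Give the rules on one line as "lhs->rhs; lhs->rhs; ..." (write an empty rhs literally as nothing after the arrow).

  | bababbaba => babbaba => bbaba => baba => ba
  | bbaabb => baabb => abb => ab
  | babbabbab => bbabbab => babbab => bbab => bab => b
  | babbbaa => bbbaa => aa

baa->a; bab->b; bb->b; bbb->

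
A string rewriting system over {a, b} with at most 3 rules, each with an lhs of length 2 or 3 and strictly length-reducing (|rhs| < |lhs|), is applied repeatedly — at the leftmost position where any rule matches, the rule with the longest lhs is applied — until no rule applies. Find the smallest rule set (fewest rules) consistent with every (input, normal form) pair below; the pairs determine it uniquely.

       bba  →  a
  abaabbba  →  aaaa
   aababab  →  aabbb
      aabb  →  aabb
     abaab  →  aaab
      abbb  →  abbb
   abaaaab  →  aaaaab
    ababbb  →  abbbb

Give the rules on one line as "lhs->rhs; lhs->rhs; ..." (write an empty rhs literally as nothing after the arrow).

  | bba => ba => a
  | abaabbba => aaabbba => aaabba => aaaba => aaaa
  | aababab => aabbab => aabbb
  | aabb

ba->a; bab->bb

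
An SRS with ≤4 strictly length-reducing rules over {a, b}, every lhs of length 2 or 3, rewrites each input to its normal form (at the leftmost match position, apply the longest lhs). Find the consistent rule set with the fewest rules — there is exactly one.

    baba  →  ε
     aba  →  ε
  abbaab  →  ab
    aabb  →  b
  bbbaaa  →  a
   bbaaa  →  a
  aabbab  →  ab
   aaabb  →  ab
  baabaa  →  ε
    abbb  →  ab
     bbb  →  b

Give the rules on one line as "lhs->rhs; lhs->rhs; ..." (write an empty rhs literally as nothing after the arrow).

  | baba => aba => aa => ε
  | aba => aa => ε
  | abbaab => abaab => aaab => ab
  | aabb => bb => b

aa->; ba->a; bb->b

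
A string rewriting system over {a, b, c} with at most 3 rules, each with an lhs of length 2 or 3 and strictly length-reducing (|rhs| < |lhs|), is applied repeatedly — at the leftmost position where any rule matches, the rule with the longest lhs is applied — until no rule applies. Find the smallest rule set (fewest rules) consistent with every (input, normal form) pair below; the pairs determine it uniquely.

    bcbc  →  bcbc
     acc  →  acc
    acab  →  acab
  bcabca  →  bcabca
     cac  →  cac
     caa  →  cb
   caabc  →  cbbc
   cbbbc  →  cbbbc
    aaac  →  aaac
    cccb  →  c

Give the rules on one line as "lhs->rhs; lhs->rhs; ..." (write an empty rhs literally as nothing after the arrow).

caa->cb; ccb->

  | bcbc
  | acc
  | acab
  | bcabca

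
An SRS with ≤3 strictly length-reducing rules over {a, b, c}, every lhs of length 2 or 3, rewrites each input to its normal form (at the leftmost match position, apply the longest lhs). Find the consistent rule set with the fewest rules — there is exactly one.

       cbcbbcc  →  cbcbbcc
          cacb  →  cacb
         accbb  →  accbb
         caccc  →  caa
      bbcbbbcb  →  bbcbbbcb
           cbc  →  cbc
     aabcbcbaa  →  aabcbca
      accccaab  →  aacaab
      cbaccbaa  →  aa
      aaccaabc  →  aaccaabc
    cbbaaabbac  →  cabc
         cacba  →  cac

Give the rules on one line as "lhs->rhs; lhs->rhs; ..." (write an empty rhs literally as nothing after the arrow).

ba->; ccc->a

  | cbcbbcc
  | cacb
  | accbb
  | caccc => caa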